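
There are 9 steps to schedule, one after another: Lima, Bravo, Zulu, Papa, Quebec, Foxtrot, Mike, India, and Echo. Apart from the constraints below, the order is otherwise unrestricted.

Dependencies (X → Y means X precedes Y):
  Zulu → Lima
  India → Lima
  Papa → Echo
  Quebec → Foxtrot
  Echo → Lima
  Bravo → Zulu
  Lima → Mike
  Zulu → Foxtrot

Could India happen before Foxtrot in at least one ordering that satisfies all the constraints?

Yes

Nothing in the constraints forces Foxtrot before India — there is no chain from Foxtrot to India.
That means at least one valid schedule has India before Foxtrot.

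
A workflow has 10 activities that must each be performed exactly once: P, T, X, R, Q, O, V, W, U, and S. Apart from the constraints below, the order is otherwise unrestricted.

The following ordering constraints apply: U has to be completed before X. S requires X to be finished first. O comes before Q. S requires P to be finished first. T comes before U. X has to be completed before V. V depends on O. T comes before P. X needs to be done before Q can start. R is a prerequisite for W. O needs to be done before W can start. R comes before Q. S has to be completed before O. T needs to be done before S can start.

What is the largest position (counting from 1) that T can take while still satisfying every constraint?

2

Following every chain forward from T, the activities that must come later are P, X, Q, O, V, W, U, S — 8 of them.
With 8 mandatory successors out of 10 activities total, the latest slot for T is 10−8 = 2, and it's reachable by doing all non-successors before T.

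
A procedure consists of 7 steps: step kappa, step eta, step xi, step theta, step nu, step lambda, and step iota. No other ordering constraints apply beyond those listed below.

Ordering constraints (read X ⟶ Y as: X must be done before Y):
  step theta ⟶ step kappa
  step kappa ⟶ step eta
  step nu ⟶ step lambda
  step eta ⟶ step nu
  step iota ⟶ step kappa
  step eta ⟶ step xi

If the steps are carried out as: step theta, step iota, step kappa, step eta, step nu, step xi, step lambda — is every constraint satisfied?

Every stated constraint is respected: step theta sits at position 1, ahead of step kappa at position 3, and each of the other listed pairs likewise has the predecessor earlier in the sequence.

Yes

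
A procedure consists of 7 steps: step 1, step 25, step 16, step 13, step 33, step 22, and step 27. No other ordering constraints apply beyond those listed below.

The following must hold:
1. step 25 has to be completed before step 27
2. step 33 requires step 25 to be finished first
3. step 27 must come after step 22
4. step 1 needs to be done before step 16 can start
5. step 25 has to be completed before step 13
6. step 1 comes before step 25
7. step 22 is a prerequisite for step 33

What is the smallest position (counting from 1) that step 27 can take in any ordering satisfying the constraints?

4

The steps that are forced before step 27, directly or transitively, are step 1, step 25, step 22. That's 3 steps.
So at minimum 3 steps come before step 27, putting step 27 no earlier than position 4. That position is achievable by scheduling exactly those predecessors first.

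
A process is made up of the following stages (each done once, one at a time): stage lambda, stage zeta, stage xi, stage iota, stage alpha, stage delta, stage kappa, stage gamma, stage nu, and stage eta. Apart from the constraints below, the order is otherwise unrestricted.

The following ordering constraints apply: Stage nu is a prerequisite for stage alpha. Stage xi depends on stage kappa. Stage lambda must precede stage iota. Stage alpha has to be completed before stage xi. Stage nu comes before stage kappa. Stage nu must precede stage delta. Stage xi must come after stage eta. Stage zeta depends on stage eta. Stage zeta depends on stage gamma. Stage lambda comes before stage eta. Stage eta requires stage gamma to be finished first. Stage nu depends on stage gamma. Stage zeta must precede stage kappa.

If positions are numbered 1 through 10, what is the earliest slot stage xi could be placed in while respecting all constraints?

8

Every stage that must precede stage xi has to come before it. Tracing all chains that end at stage xi, those stages are: stage lambda, stage zeta, stage alpha, stage kappa, stage gamma, stage nu, stage eta — 7 in total.
So at minimum 7 stages come before stage xi, putting stage xi no earlier than position 8. That position is achievable by scheduling exactly those predecessors first.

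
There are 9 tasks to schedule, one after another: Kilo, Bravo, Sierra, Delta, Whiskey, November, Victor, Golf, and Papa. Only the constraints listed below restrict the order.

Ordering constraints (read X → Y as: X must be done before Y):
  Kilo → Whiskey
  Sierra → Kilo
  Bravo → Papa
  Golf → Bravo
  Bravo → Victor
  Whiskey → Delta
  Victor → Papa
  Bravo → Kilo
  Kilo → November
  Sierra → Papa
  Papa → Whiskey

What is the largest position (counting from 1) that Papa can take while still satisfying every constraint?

7

Following every chain forward from Papa, the tasks that must come later are Delta, Whiskey — 2 of them.
So at least 2 tasks follow Papa, putting Papa no later than position 7. That position is achievable by scheduling everything else first.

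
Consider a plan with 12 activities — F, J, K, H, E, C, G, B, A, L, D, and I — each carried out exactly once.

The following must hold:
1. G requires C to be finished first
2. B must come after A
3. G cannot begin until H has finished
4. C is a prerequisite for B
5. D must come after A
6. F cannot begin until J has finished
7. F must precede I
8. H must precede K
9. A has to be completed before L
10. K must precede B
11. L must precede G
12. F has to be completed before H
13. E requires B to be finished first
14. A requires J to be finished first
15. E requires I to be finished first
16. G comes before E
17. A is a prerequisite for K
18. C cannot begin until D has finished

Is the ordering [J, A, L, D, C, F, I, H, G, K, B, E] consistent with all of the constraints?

Checking each listed constraint against this order: for instance, A is in position 2 and B in position 11, so that constraint holds — and the remaining constraints check out the same way.

Yes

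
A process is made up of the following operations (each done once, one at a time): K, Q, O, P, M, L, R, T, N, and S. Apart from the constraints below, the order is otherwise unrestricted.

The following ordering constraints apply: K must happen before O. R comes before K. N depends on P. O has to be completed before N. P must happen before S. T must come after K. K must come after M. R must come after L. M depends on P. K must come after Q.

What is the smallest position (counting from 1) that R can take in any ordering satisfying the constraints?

2

Working backwards through the constraints from R, its only required predecessor is L.
So at minimum 1 operation comes before R, putting R no earlier than position 2. That position is achievable by scheduling exactly that predecessor first.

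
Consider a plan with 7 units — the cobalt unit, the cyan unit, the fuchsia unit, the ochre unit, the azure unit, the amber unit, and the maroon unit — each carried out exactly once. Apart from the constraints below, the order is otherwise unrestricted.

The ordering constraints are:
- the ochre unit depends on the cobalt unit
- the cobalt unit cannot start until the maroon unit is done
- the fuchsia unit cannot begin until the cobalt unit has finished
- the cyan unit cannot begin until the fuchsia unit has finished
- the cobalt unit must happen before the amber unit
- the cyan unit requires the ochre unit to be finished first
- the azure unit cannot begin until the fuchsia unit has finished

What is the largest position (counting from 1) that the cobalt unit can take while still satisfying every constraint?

2

Every unit that must follow the cobalt unit has to come after it. Tracing all chains starting from the cobalt unit, those units are: the cyan unit, the fuchsia unit, the ochre unit, the azure unit, the amber unit — 5 in total.
With 5 mandatory successors out of 7 units total, the latest slot for the cobalt unit is 7−5 = 2, and it's reachable by doing all non-successors before the cobalt unit.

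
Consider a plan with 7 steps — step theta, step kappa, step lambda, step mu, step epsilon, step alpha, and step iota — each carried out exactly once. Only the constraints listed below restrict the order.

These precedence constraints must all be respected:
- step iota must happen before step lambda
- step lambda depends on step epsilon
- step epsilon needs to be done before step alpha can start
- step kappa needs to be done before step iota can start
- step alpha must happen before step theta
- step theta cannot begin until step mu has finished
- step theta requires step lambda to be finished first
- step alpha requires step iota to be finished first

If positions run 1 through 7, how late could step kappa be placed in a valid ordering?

3

Every step that must follow step kappa has to come after it. Tracing all chains starting from step kappa, those steps are: step theta, step lambda, step alpha, step iota — 4 in total.
So at least 4 steps follow step kappa, putting step kappa no later than position 3. That position is achievable by scheduling everything else first.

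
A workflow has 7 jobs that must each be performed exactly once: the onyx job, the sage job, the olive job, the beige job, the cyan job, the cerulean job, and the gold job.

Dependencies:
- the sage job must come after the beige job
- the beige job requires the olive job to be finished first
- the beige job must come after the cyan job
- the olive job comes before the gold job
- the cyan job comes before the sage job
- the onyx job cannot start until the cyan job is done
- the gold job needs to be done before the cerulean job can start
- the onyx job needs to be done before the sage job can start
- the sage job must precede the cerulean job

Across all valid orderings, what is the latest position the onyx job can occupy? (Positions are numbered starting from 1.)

Every job that must follow the onyx job has to come after it. Tracing all chains starting from the onyx job, those jobs are: the sage job, the cerulean job — 2 in total.
With 2 mandatory successors out of 7 jobs total, the latest slot for the onyx job is 7−2 = 5, and it's reachable by doing all non-successors before the onyx job.

5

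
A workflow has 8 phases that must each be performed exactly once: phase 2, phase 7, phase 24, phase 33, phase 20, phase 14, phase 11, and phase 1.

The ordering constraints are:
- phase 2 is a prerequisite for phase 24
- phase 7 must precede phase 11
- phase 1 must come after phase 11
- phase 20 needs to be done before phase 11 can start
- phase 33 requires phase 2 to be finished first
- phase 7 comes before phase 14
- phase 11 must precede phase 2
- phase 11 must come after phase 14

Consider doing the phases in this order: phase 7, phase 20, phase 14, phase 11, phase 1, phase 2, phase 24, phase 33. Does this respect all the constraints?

Yes

Going through the constraints one by one, each required predecessor appears earlier in the sequence than its dependent — e.g. phase 7 (position 1) is before phase 11 (position 4), as required.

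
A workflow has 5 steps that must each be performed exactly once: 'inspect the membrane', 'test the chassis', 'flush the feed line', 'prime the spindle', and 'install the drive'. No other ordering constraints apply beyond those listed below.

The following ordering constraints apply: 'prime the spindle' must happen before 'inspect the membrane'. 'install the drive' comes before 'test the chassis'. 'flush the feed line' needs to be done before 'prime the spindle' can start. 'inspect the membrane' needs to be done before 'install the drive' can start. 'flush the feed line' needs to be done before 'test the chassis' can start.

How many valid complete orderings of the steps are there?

'flush the feed line' is the only step with nothing required before it, so every ordering starts there.
Every step is then forced in turn, so only 1 complete ordering is consistent with the constraints.

1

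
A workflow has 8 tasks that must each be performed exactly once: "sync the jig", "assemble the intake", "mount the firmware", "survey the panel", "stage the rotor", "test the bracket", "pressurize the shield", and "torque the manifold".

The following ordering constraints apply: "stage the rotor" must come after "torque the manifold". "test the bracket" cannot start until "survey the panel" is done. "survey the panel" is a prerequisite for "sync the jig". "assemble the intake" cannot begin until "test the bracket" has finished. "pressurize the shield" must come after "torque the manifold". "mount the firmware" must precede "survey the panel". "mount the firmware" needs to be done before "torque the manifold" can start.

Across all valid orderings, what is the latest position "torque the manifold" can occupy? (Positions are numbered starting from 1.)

6

Following every chain forward from "torque the manifold", the tasks that must come later are "stage the rotor", "pressurize the shield" — 2 of them.
So at least 2 tasks follow "torque the manifold", putting "torque the manifold" no later than position 6. That position is achievable by scheduling everything else first.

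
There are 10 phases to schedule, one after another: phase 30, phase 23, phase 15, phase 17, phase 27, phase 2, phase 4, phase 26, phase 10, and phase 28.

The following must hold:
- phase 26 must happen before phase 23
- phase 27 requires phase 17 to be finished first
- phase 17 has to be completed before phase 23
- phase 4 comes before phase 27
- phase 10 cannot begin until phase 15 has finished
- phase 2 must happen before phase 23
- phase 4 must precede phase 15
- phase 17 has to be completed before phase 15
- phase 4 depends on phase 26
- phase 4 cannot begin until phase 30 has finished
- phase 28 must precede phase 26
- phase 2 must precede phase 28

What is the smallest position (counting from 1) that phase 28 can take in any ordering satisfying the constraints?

2

The only phase forced before phase 28 (directly or transitively) is phase 2.
With 1 mandatory predecessor, the earliest phase 28 can sit is position 1+1 = 2, and placing just that one first achieves it.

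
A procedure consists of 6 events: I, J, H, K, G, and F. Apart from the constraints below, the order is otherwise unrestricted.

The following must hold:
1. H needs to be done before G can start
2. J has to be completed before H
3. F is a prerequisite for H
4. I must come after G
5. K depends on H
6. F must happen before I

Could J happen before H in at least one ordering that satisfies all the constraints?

Yes

J is actually forced before H by the constraints, so certainly some valid ordering has J first.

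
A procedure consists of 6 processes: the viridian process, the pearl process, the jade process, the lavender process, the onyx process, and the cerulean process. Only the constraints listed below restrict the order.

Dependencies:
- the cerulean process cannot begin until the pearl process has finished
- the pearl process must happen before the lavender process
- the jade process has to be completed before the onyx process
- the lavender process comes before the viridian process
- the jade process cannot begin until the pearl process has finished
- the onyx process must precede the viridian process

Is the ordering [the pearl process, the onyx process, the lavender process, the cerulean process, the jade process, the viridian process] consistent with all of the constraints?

No

Here the jade process comes after the onyx process.
That contradicts the constraint that the jade process must precede the onyx process.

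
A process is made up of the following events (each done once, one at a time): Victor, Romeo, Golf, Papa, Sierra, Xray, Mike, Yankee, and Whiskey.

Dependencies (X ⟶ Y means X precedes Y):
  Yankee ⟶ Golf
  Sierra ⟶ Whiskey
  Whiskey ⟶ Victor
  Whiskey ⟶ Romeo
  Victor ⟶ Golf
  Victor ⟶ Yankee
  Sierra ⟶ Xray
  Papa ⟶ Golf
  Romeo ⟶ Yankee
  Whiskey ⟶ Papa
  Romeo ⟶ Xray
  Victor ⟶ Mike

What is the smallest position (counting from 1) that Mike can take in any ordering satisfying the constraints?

The events that are forced before Mike, directly or transitively, are Victor, Sierra, Whiskey. That's 3 events.
With 3 mandatory predecessors, the earliest Mike can sit is position 3+1 = 4, and placing just those 3 first achieves it.

4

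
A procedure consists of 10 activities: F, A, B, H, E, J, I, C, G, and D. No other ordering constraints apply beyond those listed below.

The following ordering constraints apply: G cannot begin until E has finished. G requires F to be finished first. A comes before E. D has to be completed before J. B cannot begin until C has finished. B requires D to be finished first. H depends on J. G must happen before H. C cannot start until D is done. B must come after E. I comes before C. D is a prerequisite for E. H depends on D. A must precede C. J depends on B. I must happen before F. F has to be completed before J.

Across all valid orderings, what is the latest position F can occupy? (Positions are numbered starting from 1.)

7

Every activity that must follow F has to come after it. Tracing all chains starting from F, those activities are: H, J, G — 3 in total.
So at least 3 activities follow F, putting F no later than position 7. That position is achievable by scheduling everything else first.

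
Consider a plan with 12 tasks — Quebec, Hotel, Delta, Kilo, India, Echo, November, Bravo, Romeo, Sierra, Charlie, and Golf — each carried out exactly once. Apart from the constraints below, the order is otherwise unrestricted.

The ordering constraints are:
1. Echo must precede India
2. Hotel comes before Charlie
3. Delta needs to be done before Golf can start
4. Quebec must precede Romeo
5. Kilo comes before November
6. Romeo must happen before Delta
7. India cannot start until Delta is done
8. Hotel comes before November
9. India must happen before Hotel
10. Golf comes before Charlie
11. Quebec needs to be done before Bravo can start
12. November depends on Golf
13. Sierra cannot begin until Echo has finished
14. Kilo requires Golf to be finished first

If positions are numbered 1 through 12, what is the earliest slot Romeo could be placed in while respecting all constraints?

Working backwards through the constraints from Romeo, its only required predecessor is Quebec.
With 1 mandatory predecessor, the earliest Romeo can sit is position 1+1 = 2, and placing just that one first achieves it.

2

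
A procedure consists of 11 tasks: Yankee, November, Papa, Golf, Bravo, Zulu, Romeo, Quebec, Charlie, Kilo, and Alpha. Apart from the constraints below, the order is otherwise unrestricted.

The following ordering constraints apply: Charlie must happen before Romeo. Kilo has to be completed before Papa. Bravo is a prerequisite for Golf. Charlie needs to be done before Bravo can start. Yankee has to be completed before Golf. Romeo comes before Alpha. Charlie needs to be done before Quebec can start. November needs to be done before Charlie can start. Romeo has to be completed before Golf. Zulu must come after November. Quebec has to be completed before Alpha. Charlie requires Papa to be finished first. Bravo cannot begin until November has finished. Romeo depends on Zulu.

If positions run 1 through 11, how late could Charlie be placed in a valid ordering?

6

The tasks that are forced after Charlie, directly or by a chain of constraints, are Golf, Bravo, Romeo, Quebec, Alpha. That's 5 tasks.
With 5 mandatory successors out of 11 tasks total, the latest slot for Charlie is 11−5 = 6, and it's reachable by doing all non-successors before Charlie.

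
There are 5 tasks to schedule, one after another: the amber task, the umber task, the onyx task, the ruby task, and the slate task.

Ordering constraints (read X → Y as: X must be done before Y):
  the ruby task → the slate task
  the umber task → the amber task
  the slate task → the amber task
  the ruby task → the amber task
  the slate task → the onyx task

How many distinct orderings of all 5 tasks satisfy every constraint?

7

2 tasks have no prerequisites (the umber task, the ruby task), so any of them could come first.
Systematically extending each partial ordering one task at a time and counting, there are 7 complete orderings.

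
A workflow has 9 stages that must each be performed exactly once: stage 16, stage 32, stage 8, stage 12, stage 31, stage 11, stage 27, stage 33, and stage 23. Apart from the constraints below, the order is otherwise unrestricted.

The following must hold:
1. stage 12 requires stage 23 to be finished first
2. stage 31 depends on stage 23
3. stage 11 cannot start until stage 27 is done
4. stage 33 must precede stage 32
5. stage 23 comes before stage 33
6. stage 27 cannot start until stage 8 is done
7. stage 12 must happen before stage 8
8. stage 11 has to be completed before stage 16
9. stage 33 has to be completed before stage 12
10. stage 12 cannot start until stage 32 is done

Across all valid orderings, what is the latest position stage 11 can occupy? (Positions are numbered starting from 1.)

The only stage forced after stage 11 (directly or by a chain) is stage 16.
With 1 mandatory successor out of 9 stages total, the latest slot for stage 11 is 9−1 = 8, and it's reachable by doing all non-successors before stage 11.

8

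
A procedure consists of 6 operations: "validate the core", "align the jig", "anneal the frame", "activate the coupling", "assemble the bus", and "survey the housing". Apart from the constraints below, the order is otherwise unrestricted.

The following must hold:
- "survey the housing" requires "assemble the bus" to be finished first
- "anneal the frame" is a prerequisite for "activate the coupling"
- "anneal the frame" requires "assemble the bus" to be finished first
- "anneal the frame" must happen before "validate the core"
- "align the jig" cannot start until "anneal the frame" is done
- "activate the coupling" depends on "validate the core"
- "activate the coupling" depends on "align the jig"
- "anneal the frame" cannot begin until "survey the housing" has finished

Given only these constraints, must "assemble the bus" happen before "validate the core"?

Yes

There is a constraint chain "assemble the bus" → "anneal the frame" → "validate the core".
That forces "assemble the bus" before "validate the core" in every valid schedule.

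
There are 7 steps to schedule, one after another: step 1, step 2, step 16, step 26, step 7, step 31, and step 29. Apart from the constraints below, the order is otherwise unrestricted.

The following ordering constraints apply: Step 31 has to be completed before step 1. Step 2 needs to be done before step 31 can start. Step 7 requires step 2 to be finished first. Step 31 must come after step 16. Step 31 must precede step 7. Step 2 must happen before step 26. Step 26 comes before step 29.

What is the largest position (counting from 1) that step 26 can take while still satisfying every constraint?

6

The only step forced after step 26 (directly or by a chain) is step 29.
With 1 mandatory successor out of 7 steps total, the latest slot for step 26 is 7−1 = 6, and it's reachable by doing all non-successors before step 26.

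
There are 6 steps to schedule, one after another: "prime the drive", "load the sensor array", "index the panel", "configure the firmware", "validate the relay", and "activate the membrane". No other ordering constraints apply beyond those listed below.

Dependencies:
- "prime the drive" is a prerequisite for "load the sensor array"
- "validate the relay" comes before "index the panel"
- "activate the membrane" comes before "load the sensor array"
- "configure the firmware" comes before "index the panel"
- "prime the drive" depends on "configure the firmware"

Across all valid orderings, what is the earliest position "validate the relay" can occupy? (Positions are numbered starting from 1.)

Nothing is required before "validate the relay"; it can be the very first step.

1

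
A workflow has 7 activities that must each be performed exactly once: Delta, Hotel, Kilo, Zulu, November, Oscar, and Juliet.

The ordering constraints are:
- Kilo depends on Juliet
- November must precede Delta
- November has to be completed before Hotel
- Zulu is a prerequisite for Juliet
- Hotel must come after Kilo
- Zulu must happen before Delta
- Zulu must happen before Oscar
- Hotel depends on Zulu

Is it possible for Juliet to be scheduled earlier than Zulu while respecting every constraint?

No

There is a dependency chain Zulu → Juliet, so Juliet always comes after Zulu.
So no valid ordering can have Juliet before Zulu.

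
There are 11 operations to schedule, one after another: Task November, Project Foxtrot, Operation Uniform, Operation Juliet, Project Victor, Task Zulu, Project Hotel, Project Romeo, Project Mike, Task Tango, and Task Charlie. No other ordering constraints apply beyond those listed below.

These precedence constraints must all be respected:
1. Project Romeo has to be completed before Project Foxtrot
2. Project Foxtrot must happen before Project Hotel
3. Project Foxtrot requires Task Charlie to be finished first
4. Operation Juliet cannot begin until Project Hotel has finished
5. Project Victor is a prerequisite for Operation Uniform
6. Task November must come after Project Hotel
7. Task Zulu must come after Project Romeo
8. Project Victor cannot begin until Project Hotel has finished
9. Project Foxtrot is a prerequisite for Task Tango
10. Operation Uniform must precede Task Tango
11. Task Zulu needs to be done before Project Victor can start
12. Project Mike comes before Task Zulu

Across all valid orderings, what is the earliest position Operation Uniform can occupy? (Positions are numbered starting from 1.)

8

The operations that are forced before Operation Uniform, directly or transitively, are Project Foxtrot, Project Victor, Task Zulu, Project Hotel, Project Romeo, Project Mike, Task Charlie. That's 7 operations.
So at minimum 7 operations come before Operation Uniform, putting Operation Uniform no earlier than position 8. That position is achievable by scheduling exactly those predecessors first.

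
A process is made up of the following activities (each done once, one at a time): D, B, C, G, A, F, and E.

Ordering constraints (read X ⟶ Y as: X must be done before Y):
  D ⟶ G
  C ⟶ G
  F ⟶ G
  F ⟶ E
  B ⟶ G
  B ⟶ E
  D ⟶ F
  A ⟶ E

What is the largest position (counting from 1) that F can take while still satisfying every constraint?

Every activity that must follow F has to come after it. Tracing all chains starting from F, those activities are: G, E — 2 in total.
So at least 2 activities follow F, putting F no later than position 5. That position is achievable by scheduling everything else first.

5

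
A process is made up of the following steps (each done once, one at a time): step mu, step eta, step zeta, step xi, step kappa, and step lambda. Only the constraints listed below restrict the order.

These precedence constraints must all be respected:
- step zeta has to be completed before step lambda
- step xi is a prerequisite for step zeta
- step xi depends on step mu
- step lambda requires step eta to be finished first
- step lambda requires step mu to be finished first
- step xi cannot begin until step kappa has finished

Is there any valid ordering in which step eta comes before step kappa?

Yes

Nothing in the constraints forces step kappa before step eta — there is no chain from step kappa to step eta.
So a valid ordering placing step eta earlier than step kappa exists.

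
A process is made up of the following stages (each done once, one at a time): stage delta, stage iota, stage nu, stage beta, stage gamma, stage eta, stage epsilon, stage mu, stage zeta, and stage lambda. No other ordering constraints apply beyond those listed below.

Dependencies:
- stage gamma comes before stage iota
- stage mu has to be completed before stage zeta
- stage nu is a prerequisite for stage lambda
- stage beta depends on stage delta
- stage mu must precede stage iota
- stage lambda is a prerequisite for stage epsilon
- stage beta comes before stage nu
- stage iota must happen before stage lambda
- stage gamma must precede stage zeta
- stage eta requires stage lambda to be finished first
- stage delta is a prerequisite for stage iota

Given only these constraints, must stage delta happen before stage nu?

Yes

Following the dependencies: stage delta → stage beta → stage nu.
That forces stage delta before stage nu in every valid schedule.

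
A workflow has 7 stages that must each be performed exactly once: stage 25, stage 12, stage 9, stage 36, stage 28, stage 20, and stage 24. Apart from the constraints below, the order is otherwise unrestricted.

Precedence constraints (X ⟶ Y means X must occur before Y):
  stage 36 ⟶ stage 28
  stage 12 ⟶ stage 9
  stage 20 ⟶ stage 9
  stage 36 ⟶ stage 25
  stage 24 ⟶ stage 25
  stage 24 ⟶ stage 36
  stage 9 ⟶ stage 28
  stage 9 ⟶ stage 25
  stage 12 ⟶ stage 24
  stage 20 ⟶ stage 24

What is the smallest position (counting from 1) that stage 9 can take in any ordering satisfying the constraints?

The stages that are forced before stage 9, directly or transitively, are stage 12, stage 20. That's 2 stages.
So at minimum 2 stages come before stage 9, putting stage 9 no earlier than position 3. That position is achievable by scheduling exactly those predecessors first.

3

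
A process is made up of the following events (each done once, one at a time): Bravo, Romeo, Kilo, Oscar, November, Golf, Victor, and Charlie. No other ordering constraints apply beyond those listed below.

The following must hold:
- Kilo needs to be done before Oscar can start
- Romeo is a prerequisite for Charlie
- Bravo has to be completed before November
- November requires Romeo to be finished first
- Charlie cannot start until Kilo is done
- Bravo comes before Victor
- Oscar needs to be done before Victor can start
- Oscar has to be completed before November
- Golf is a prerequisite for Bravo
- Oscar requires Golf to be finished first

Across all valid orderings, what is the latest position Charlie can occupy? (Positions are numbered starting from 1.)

8

Charlie has no required successors, so nothing stops it from going last (position 8).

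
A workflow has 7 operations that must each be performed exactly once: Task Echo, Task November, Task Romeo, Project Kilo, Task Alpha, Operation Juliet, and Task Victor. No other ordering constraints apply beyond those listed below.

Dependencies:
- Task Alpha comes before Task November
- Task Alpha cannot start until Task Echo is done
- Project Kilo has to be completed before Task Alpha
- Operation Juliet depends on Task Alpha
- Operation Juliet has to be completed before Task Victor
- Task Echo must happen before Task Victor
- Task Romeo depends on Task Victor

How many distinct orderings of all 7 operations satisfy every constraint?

8

The operations with no prerequisites are Task Echo, Project Kilo; any of them can be placed first.
Enumerating by repeatedly choosing an available operation (one whose prerequisites are all placed) gives 8 distinct complete orderings.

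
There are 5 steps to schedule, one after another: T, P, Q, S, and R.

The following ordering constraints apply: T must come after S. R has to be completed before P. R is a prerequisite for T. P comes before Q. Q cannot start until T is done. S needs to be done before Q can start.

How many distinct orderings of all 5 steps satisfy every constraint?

5

2 steps have no prerequisites (S, R), so any of them could come first.
Counting all ways to extend the partial order to a total order gives 5.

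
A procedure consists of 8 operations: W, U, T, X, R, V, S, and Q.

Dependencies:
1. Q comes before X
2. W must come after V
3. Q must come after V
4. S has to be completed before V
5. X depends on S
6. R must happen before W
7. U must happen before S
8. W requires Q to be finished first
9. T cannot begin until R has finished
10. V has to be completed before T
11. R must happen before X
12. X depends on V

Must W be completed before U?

No

In fact the dependencies run the other way: U → S → V → W.
So W does not have to come before U — it cannot.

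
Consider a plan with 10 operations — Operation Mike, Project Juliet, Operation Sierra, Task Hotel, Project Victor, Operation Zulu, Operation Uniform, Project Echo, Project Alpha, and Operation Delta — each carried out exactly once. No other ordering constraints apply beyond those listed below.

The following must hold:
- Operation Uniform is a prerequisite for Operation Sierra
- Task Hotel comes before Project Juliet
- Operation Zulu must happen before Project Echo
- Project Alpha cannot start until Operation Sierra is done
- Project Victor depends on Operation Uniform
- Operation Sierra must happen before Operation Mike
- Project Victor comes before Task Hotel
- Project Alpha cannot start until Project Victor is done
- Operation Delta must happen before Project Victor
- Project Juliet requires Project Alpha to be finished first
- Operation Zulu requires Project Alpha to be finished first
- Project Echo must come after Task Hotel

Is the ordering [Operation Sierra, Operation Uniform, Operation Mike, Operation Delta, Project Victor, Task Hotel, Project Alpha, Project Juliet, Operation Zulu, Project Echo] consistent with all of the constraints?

Here Operation Uniform comes after Operation Sierra.
But one of the constraints requires Operation Uniform before Operation Sierra, so this ordering violates it.

No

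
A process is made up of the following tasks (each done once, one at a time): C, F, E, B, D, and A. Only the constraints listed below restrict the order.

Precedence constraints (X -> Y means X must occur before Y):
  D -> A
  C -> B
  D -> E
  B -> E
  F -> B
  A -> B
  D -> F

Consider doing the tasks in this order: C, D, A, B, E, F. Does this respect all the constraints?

No

The sequence places B ahead of F.
Since F is required before B, the ordering is invalid.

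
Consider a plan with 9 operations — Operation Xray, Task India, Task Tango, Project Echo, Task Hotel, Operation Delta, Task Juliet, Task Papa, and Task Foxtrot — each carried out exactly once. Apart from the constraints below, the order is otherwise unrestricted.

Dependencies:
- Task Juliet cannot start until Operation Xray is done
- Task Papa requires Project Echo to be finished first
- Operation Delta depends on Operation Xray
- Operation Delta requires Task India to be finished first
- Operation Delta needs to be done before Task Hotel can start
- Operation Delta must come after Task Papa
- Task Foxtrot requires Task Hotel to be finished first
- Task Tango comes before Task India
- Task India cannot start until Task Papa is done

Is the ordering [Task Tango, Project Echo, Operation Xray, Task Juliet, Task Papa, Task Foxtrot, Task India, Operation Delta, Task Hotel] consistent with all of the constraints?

Here Task Hotel comes after Task Foxtrot.
That contradicts the constraint that Task Hotel must precede Task Foxtrot.

No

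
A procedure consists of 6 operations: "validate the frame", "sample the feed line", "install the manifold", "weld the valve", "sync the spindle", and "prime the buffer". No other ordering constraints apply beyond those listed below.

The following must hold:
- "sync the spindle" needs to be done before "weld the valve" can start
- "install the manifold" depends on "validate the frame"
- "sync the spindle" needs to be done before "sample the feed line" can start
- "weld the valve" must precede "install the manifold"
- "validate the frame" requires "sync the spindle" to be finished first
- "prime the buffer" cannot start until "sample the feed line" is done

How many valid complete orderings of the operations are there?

"sync the spindle" is the only operation with nothing required before it, so every ordering starts there.
Systematically extending each partial ordering one operation at a time and counting, there are 20 complete orderings.

20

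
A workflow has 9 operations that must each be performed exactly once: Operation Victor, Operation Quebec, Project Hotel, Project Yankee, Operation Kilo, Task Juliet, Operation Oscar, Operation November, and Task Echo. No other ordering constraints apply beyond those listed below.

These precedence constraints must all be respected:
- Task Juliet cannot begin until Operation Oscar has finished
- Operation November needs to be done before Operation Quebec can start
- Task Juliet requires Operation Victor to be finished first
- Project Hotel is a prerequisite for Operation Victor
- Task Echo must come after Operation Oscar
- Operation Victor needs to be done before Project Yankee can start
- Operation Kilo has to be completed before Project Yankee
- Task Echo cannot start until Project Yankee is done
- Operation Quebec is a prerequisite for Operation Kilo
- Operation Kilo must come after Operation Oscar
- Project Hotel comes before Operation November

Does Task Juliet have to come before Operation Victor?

There is a chain Operation Victor → Task Juliet, which puts Operation Victor before Task Juliet.
So Task Juliet never precedes Operation Victor.

No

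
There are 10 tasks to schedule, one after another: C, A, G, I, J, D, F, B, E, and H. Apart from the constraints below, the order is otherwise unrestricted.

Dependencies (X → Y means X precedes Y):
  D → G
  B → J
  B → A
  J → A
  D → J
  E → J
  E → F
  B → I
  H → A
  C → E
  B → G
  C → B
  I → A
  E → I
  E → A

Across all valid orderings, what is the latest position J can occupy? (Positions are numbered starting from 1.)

9

Following the constraints forward from J, its only required successor is A.
With 1 mandatory successor out of 10 tasks total, the latest slot for J is 10−1 = 9, and it's reachable by doing all non-successors before J.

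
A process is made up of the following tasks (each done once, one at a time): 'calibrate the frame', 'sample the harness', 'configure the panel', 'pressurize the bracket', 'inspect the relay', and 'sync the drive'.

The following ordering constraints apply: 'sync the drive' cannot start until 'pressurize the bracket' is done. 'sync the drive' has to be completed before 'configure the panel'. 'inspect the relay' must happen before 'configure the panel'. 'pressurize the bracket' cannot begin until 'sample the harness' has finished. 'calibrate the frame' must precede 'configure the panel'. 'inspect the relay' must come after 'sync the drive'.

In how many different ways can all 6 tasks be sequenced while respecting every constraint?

The tasks with no prerequisites are 'calibrate the frame', 'sample the harness'; any of them can be placed first.
Systematically extending each partial ordering one task at a time and counting, there are 5 complete orderings.

5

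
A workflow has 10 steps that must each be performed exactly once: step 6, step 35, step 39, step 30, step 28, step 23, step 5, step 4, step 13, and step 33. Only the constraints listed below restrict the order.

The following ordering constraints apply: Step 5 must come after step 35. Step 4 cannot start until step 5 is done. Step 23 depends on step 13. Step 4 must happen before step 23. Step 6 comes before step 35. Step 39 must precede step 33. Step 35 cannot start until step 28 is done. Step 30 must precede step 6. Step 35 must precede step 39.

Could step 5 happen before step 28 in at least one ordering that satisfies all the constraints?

There is a dependency chain step 28 → step 35 → step 5, so step 5 always comes after step 28.
So no valid ordering can have step 5 before step 28.

No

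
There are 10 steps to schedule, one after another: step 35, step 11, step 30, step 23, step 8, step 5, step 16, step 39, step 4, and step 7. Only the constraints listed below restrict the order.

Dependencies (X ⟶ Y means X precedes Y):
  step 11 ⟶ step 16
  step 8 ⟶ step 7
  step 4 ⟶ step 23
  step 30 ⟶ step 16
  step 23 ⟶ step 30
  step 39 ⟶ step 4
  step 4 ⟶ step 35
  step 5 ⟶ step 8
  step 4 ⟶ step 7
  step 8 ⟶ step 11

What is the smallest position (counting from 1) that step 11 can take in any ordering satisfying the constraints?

3

Working backwards through the constraints from step 11, its full set of required predecessors is step 8, step 5 — 2 of them.
With 2 mandatory predecessors, the earliest step 11 can sit is position 2+1 = 3, and placing just those 2 first achieves it.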